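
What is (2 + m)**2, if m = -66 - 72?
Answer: 18496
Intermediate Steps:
m = -138
(2 + m)**2 = (2 - 138)**2 = (-136)**2 = 18496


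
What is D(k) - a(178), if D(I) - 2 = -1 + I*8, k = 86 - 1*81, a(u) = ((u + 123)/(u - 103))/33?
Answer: 101174/2475 ≈ 40.878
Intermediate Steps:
a(u) = (123 + u)/(33*(-103 + u)) (a(u) = ((123 + u)/(-103 + u))*(1/33) = (123 + u)/(33*(-103 + u)))
k = 5 (k = 86 - 81 = 5)
D(I) = 1 + 8*I (D(I) = 2 + (-1 + I*8) = 2 + (-1 + 8*I) = 1 + 8*I)
D(k) - a(178) = (1 + 8*5) - (123 + 178)/(33*(-103 + 178)) = (1 + 40) - 301/(33*75) = 41 - 301/(33*75) = 41 - 1*301/2475 = 41 - 301/2475 = 101174/2475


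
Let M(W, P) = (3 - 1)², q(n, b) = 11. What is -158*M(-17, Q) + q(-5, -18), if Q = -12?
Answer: -621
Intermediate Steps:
M(W, P) = 4 (M(W, P) = 2² = 4)
-158*M(-17, Q) + q(-5, -18) = -158*4 + 11 = -632 + 11 = -621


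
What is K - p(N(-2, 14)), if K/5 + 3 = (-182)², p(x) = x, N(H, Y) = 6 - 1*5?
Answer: 165604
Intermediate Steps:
N(H, Y) = 1 (N(H, Y) = 6 - 5 = 1)
K = 165605 (K = -15 + 5*(-182)² = -15 + 5*33124 = -15 + 165620 = 165605)
K - p(N(-2, 14)) = 165605 - 1*1 = 165605 - 1 = 165604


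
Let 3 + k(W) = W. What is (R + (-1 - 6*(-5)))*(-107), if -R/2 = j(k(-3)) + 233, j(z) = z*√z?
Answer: 46759 - 1284*I*√6 ≈ 46759.0 - 3145.1*I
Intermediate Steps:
k(W) = -3 + W
j(z) = z^(3/2)
R = -466 + 12*I*√6 (R = -2*((-3 - 3)^(3/2) + 233) = -2*((-6)^(3/2) + 233) = -2*(-6*I*√6 + 233) = -2*(233 - 6*I*√6) = -466 + 12*I*√6 ≈ -466.0 + 29.394*I)
(R + (-1 - 6*(-5)))*(-107) = ((-466 + 12*I*√6) + (-1 - 6*(-5)))*(-107) = ((-466 + 12*I*√6) + (-1 + 30))*(-107) = ((-466 + 12*I*√6) + 29)*(-107) = (-437 + 12*I*√6)*(-107) = 46759 - 1284*I*√6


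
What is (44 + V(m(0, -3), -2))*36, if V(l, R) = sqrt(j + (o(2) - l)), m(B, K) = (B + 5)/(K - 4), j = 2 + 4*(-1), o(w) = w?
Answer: 1584 + 36*sqrt(35)/7 ≈ 1614.4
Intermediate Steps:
j = -2 (j = 2 - 4 = -2)
m(B, K) = (5 + B)/(-4 + K)
V(l, R) = sqrt(-l) (V(l, R) = sqrt(-2 + (2 - l)) = sqrt(-l))
(44 + V(m(0, -3), -2))*36 = (44 + sqrt(-(5 + 0)/(-4 - 3)))*36 = (44 + sqrt(-5/(-7)))*36 = (44 + sqrt(-(-1)*5/7))*36 = (44 + sqrt(-1*(-5/7)))*36 = (44 + sqrt(5/7))*36 = (44 + sqrt(35)/7)*36 = 1584 + 36*sqrt(35)/7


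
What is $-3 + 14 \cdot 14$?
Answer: $193$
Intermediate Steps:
$-3 + 14 \cdot 14 = -3 + 196 = 193$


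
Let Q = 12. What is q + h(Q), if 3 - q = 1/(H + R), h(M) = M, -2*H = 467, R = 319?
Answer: 2563/171 ≈ 14.988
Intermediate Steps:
H = -467/2 (H = -½*467 = -467/2 ≈ -233.50)
q = 511/171 (q = 3 - 1/(-467/2 + 319) = 3 - 1/171/2 = 3 - 1*2/171 = 3 - 2/171 = 511/171 ≈ 2.9883)
q + h(Q) = 511/171 + 12 = 2563/171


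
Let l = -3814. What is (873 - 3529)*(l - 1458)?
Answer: 14002432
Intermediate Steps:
(873 - 3529)*(l - 1458) = (873 - 3529)*(-3814 - 1458) = -2656*(-5272) = 14002432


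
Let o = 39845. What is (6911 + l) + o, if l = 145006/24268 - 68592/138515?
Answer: 78593937121277/1680741010 ≈ 46762.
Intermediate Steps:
l = 9210457717/1680741010 (l = 145006*(1/24268) - 68592*1/138515 = 72503/12134 - 68592/138515 = 9210457717/1680741010 ≈ 5.4800)
(6911 + l) + o = (6911 + 9210457717/1680741010) + 39845 = 11624811577827/1680741010 + 39845 = 78593937121277/1680741010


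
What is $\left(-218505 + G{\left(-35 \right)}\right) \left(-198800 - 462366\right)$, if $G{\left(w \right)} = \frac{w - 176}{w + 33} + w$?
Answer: $144421464627$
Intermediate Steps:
$G{\left(w \right)} = w + \frac{-176 + w}{33 + w}$ ($G{\left(w \right)} = \frac{-176 + w}{33 + w} + w = w + \frac{-176 + w}{33 + w}$)
$\left(-218505 + G{\left(-35 \right)}\right) \left(-198800 - 462366\right) = \left(-218505 + \frac{-176 + \left(-35\right)^{2} + 34 \left(-35\right)}{33 - 35}\right) \left(-198800 - 462366\right) = \left(-218505 + \frac{-176 + 1225 - 1190}{-2}\right) \left(-661166\right) = \left(-218505 - - \frac{141}{2}\right) \left(-661166\right) = \left(-218505 + \frac{141}{2}\right) \left(-661166\right) = \left(- \frac{436869}{2}\right) \left(-661166\right) = 144421464627$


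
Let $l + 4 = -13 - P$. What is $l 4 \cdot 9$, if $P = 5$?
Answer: $-792$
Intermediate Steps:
$l = -22$ ($l = -4 - 18 = -22$)
$l 4 \cdot 9 = \left(-22\right) 4 \cdot 9 = \left(-88\right) 9 = -792$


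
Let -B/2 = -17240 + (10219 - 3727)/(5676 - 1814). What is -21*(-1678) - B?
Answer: 1470190/1931 ≈ 761.36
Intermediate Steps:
B = 66574388/1931 (B = -2*(-17240 + (10219 - 3727)/(5676 - 1814)) = -2*(-17240 + 6492/3862) = -2*(-17240 + 6492*(1/3862)) = -2*(-17240 + 3246/1931) = -2*(-33287194/1931) = 66574388/1931 ≈ 34477.)
-21*(-1678) - B = -21*(-1678) - 1*66574388/1931 = 35238 - 66574388/1931 = 1470190/1931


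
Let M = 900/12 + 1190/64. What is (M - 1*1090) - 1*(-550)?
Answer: -14285/32 ≈ -446.41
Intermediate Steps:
M = 2995/32 (M = 900*(1/12) + 1190*(1/64) = 75 + 595/32 = 2995/32 ≈ 93.594)
(M - 1*1090) - 1*(-550) = (2995/32 - 1*1090) - 1*(-550) = (2995/32 - 1090) + 550 = -31885/32 + 550 = -14285/32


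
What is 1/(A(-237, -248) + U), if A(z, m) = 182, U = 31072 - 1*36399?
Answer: -1/5145 ≈ -0.00019436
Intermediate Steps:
U = -5327 (U = 31072 - 36399 = -5327)
1/(A(-237, -248) + U) = 1/(182 - 5327) = 1/(-5145) = -1/5145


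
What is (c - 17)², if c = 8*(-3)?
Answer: 1681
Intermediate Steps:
c = -24
(c - 17)² = (-24 - 17)² = (-41)² = 1681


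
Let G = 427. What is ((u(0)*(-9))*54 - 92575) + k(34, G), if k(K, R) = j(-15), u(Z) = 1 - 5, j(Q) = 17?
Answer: -90614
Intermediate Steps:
u(Z) = -4
k(K, R) = 17
((u(0)*(-9))*54 - 92575) + k(34, G) = (-4*(-9)*54 - 92575) + 17 = (36*54 - 92575) + 17 = (1944 - 92575) + 17 = -90631 + 17 = -90614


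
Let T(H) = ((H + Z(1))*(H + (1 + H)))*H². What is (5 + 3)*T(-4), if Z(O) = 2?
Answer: 1792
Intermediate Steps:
T(H) = H²*(1 + 2*H)*(2 + H) (T(H) = ((H + 2)*(H + (1 + H)))*H² = ((2 + H)*(1 + 2*H))*H² = ((1 + 2*H)*(2 + H))*H² = H²*(1 + 2*H)*(2 + H))
(5 + 3)*T(-4) = (5 + 3)*((-4)²*(2 + 2*(-4)² + 5*(-4))) = 8*(16*(2 + 2*16 - 20)) = 8*(16*(2 + 32 - 20)) = 8*(16*14) = 8*224 = 1792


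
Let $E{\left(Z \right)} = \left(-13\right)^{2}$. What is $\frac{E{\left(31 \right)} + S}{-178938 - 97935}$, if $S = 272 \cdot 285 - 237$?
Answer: $- \frac{77452}{276873} \approx -0.27974$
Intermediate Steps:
$E{\left(Z \right)} = 169$
$S = 77283$ ($S = 77520 - 237 = 77283$)
$\frac{E{\left(31 \right)} + S}{-178938 - 97935} = \frac{169 + 77283}{-178938 - 97935} = \frac{77452}{-276873} = 77452 \left(- \frac{1}{276873}\right) = - \frac{77452}{276873}$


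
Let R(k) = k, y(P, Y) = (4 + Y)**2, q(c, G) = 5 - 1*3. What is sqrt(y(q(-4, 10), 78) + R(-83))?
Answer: sqrt(6641) ≈ 81.492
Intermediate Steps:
q(c, G) = 2 (q(c, G) = 5 - 3 = 2)
sqrt(y(q(-4, 10), 78) + R(-83)) = sqrt((4 + 78)**2 - 83) = sqrt(82**2 - 83) = sqrt(6724 - 83) = sqrt(6641)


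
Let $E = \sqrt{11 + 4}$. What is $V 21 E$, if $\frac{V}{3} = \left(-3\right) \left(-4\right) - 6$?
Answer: $378 \sqrt{15} \approx 1464.0$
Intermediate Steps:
$E = \sqrt{15} \approx 3.873$
$V = 18$ ($V = 3 \left(\left(-3\right) \left(-4\right) - 6\right) = 3 \left(12 - 6\right) = 3 \cdot 6 = 18$)
$V 21 E = 18 \cdot 21 \sqrt{15} = 378 \sqrt{15}$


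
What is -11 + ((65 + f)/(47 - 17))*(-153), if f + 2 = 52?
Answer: -1195/2 ≈ -597.50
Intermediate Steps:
f = 50 (f = -2 + 52 = 50)
-11 + ((65 + f)/(47 - 17))*(-153) = -11 + ((65 + 50)/(47 - 17))*(-153) = -11 + (115/30)*(-153) = -11 + (115*(1/30))*(-153) = -11 + (23/6)*(-153) = -11 - 1173/2 = -1195/2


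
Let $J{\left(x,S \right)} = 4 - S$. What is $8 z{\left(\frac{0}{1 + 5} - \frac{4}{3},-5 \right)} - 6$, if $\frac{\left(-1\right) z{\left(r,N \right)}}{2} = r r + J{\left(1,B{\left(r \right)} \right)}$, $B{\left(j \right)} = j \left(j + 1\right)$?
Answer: $- \frac{274}{3} \approx -91.333$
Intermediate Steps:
$B{\left(j \right)} = j \left(1 + j\right)$
$z{\left(r,N \right)} = -8 - 2 r^{2} + 2 r \left(1 + r\right)$ ($z{\left(r,N \right)} = - 2 \left(r r - \left(-4 + r \left(1 + r\right)\right)\right) = - 2 \left(r^{2} - \left(-4 + r \left(1 + r\right)\right)\right) = - 2 \left(4 + r^{2} - r \left(1 + r\right)\right) = -8 - 2 r^{2} + 2 r \left(1 + r\right)$)
$8 z{\left(\frac{0}{1 + 5} - \frac{4}{3},-5 \right)} - 6 = 8 \left(-8 + 2 \left(\frac{0}{1 + 5} - \frac{4}{3}\right)\right) - 6 = 8 \left(-8 + 2 \left(\frac{0}{6} - \frac{4}{3}\right)\right) - 6 = 8 \left(-8 + 2 \left(0 \cdot \frac{1}{6} - \frac{4}{3}\right)\right) - 6 = 8 \left(-8 + 2 \left(0 - \frac{4}{3}\right)\right) - 6 = 8 \left(-8 + 2 \left(- \frac{4}{3}\right)\right) - 6 = 8 \left(-8 - \frac{8}{3}\right) - 6 = 8 \left(- \frac{32}{3}\right) - 6 = - \frac{256}{3} - 6 = - \frac{274}{3}$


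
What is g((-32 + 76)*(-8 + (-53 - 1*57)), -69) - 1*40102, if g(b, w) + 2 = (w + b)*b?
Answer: 27275008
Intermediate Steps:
g(b, w) = -2 + b*(b + w) (g(b, w) = -2 + (w + b)*b = -2 + (b + w)*b = -2 + b*(b + w))
g((-32 + 76)*(-8 + (-53 - 1*57)), -69) - 1*40102 = (-2 + ((-32 + 76)*(-8 + (-53 - 1*57)))² + ((-32 + 76)*(-8 + (-53 - 1*57)))*(-69)) - 1*40102 = (-2 + (44*(-8 + (-53 - 57)))² + (44*(-8 + (-53 - 57)))*(-69)) - 40102 = (-2 + (44*(-8 - 110))² + (44*(-8 - 110))*(-69)) - 40102 = (-2 + (44*(-118))² + (44*(-118))*(-69)) - 40102 = (-2 + (-5192)² - 5192*(-69)) - 40102 = (-2 + 26956864 + 358248) - 40102 = 27315110 - 40102 = 27275008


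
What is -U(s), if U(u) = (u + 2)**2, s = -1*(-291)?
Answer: -85849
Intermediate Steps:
s = 291
U(u) = (2 + u)**2
-U(s) = -(2 + 291)**2 = -1*293**2 = -1*85849 = -85849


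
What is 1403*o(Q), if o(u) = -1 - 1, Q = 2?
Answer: -2806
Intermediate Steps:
o(u) = -2
1403*o(Q) = 1403*(-2) = -2806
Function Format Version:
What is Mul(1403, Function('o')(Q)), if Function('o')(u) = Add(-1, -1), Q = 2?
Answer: -2806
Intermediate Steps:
Function('o')(u) = -2
Mul(1403, Function('o')(Q)) = Mul(1403, -2) = -2806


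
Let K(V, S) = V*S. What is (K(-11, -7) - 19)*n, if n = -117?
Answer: -6786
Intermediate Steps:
K(V, S) = S*V
(K(-11, -7) - 19)*n = (-7*(-11) - 19)*(-117) = (77 - 19)*(-117) = 58*(-117) = -6786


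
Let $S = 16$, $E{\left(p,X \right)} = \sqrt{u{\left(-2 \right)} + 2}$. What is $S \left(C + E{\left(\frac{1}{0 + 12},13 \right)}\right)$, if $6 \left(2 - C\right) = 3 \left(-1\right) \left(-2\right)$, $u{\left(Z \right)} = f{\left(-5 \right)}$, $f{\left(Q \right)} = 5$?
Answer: $16 + 16 \sqrt{7} \approx 58.332$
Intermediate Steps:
$u{\left(Z \right)} = 5$
$E{\left(p,X \right)} = \sqrt{7}$ ($E{\left(p,X \right)} = \sqrt{5 + 2} = \sqrt{7}$)
$C = 1$ ($C = 2 - \frac{3 \left(-1\right) \left(-2\right)}{6} = 2 - \frac{\left(-3\right) \left(-2\right)}{6} = 2 - 1 = 1$)
$S \left(C + E{\left(\frac{1}{0 + 12},13 \right)}\right) = 16 \left(1 + \sqrt{7}\right) = 16 + 16 \sqrt{7}$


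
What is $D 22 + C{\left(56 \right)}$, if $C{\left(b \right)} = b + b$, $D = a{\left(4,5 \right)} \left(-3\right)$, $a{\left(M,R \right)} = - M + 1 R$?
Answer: $46$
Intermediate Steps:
$a{\left(M,R \right)} = R - M$ ($a{\left(M,R \right)} = - M + R = R - M$)
$D = -3$ ($D = \left(5 - 4\right) \left(-3\right) = 1 \left(-3\right) = -3$)
$C{\left(b \right)} = 2 b$
$D 22 + C{\left(56 \right)} = \left(-3\right) 22 + 2 \cdot 56 = -66 + 112 = 46$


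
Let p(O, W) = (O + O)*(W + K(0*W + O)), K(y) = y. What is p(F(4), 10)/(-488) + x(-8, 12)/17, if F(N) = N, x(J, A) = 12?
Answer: 494/1037 ≈ 0.47637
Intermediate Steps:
p(O, W) = 2*O*(O + W) (p(O, W) = (O + O)*(W + (0*W + O)) = (2*O)*(W + (0 + O)) = (2*O)*(W + O) = (2*O)*(O + W) = 2*O*(O + W))
p(F(4), 10)/(-488) + x(-8, 12)/17 = (2*4*(4 + 10))/(-488) + 12/17 = (2*4*14)*(-1/488) + 12*(1/17) = 112*(-1/488) + 12/17 = -14/61 + 12/17 = 494/1037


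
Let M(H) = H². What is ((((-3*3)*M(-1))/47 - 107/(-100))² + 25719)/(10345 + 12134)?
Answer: 568149758641/496561110000 ≈ 1.1442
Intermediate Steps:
((((-3*3)*M(-1))/47 - 107/(-100))² + 25719)/(10345 + 12134) = (((-3*3*(-1)²)/47 - 107/(-100))² + 25719)/(10345 + 12134) = ((-9*1*(1/47) - 107*(-1/100))² + 25719)/22479 = ((-9*1/47 + 107/100)² + 25719)*(1/22479) = ((-9/47 + 107/100)² + 25719)*(1/22479) = ((4129/4700)² + 25719)*(1/22479) = (17048641/22090000 + 25719)*(1/22479) = (568149758641/22090000)*(1/22479) = 568149758641/496561110000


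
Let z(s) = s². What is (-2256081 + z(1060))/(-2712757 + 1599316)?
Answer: 161783/159063 ≈ 1.0171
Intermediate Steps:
(-2256081 + z(1060))/(-2712757 + 1599316) = (-2256081 + 1060²)/(-2712757 + 1599316) = (-2256081 + 1123600)/(-1113441) = -1132481*(-1/1113441) = 161783/159063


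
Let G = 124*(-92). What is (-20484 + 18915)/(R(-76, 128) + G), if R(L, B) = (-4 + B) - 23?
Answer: 523/3769 ≈ 0.13876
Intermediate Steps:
G = -11408
R(L, B) = -27 + B
(-20484 + 18915)/(R(-76, 128) + G) = (-20484 + 18915)/((-27 + 128) - 11408) = -1569/(101 - 11408) = -1569/(-11307) = -1569*(-1/11307) = 523/3769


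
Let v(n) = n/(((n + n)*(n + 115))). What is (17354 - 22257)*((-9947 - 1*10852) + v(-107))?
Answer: 1631635049/16 ≈ 1.0198e+8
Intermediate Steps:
v(n) = 1/(2*(115 + n)) (v(n) = n/(((2*n)*(115 + n))) = n/((2*n*(115 + n))) = n*(1/(2*n*(115 + n))) = 1/(2*(115 + n)))
(17354 - 22257)*((-9947 - 1*10852) + v(-107)) = (17354 - 22257)*((-9947 - 1*10852) + 1/(2*(115 - 107))) = -4903*((-9947 - 10852) + (½)/8) = -4903*(-20799 + (½)*(⅛)) = -4903*(-20799 + 1/16) = -4903*(-332783/16) = 1631635049/16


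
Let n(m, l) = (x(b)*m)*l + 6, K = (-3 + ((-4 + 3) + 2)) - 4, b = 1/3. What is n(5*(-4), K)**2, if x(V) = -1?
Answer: 12996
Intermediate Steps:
b = 1/3 ≈ 0.33333
K = -6 (K = (-3 + (-1 + 2)) - 4 = (-3 + 1) - 4 = -2 - 4 = -6)
n(m, l) = 6 - l*m (n(m, l) = (-m)*l + 6 = -l*m + 6 = 6 - l*m)
n(5*(-4), K)**2 = (6 - 1*(-6)*5*(-4))**2 = (6 - 1*(-6)*(-20))**2 = (6 - 120)**2 = (-114)**2 = 12996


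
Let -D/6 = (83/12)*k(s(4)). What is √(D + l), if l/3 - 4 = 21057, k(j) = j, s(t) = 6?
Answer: √62934 ≈ 250.87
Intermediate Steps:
l = 63183 (l = 12 + 3*21057 = 12 + 63171 = 63183)
D = -249 (D = -6*83/12*6 = -6*83*(1/12)*6 = -83*6/2 = -6*83/2 = -249)
√(D + l) = √(-249 + 63183) = √62934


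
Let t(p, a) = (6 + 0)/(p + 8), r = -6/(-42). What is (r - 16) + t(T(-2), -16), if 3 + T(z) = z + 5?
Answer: -423/28 ≈ -15.107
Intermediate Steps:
r = 1/7 (r = -6*(-1/42) = 1/7 ≈ 0.14286)
T(z) = 2 + z (T(z) = -3 + (z + 5) = -3 + (5 + z) = 2 + z)
t(p, a) = 6/(8 + p)
(r - 16) + t(T(-2), -16) = (1/7 - 16) + 6/(8 + (2 - 2)) = -111/7 + 6/(8 + 0) = -111/7 + 6/8 = -111/7 + 6*(1/8) = -111/7 + 3/4 = -423/28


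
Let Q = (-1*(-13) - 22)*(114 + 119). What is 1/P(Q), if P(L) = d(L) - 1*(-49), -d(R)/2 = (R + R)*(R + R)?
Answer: -1/35179223 ≈ -2.8426e-8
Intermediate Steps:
d(R) = -8*R**2 (d(R) = -2*(R + R)*(R + R) = -2*2*R*2*R = -8*R**2)
Q = -2097 (Q = (13 - 22)*233 = -9*233 = -2097)
P(L) = 49 - 8*L**2 (P(L) = -8*L**2 - 1*(-49) = -8*L**2 + 49 = 49 - 8*L**2)
1/P(Q) = 1/(49 - 8*(-2097)**2) = 1/(49 - 8*4397409) = 1/(49 - 35179272) = 1/(-35179223) = -1/35179223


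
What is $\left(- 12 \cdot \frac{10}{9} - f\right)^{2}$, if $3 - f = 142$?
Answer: $\frac{142129}{9} \approx 15792.0$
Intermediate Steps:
$f = -139$ ($f = 3 - 142 = -139$)
$\left(- 12 \cdot \frac{10}{9} - f\right)^{2} = \left(- 12 \cdot \frac{10}{9} - -139\right)^{2} = \left(- 12 \cdot 10 \cdot \frac{1}{9} + 139\right)^{2} = \left(\left(-12\right) \frac{10}{9} + 139\right)^{2} = \left(- \frac{40}{3} + 139\right)^{2} = \left(\frac{377}{3}\right)^{2} = \frac{142129}{9}$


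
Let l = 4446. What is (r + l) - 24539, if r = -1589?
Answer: -21682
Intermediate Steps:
(r + l) - 24539 = (-1589 + 4446) - 24539 = 2857 - 24539 = -21682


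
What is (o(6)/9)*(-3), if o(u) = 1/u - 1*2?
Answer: 11/18 ≈ 0.61111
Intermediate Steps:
o(u) = -2 + 1/u (o(u) = 1/u - 2 = -2 + 1/u)
(o(6)/9)*(-3) = ((-2 + 1/6)/9)*(-3) = ((-2 + ⅙)*(⅑))*(-3) = -11/6*⅑*(-3) = -11/54*(-3) = 11/18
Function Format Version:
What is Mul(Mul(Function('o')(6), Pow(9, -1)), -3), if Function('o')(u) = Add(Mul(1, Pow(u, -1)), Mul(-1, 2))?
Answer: Rational(11, 18) ≈ 0.61111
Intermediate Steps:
Function('o')(u) = Add(-2, Pow(u, -1)) (Function('o')(u) = Add(Pow(u, -1), -2) = Add(-2, Pow(u, -1)))
Mul(Mul(Function('o')(6), Pow(9, -1)), -3) = Mul(Mul(Add(-2, Pow(6, -1)), Pow(9, -1)), -3) = Mul(Mul(Add(-2, Rational(1, 6)), Rational(1, 9)), -3) = Mul(Mul(Rational(-11, 6), Rational(1, 9)), -3) = Mul(Rational(-11, 54), -3) = Rational(11, 18)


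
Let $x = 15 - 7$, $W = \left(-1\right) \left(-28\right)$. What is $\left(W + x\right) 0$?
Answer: $0$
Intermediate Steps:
$W = 28$
$x = 8$ ($x = 15 - 7 = 8$)
$\left(W + x\right) 0 = \left(28 + 8\right) 0 = 36 \cdot 0 = 0$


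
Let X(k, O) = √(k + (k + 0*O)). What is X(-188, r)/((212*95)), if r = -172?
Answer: I*√94/10070 ≈ 0.0009628*I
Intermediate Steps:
X(k, O) = √2*√k (X(k, O) = √(k + (k + 0)) = √(k + k) = √(2*k) = √2*√k)
X(-188, r)/((212*95)) = (√2*√(-188))/((212*95)) = (√2*(2*I*√47))/20140 = (2*I*√94)*(1/20140) = I*√94/10070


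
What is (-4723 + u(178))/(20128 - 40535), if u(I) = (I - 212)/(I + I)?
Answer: 840711/3632446 ≈ 0.23144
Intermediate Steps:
u(I) = (-212 + I)/(2*I) (u(I) = (-212 + I)/((2*I)) = (-212 + I)*(1/(2*I)) = (-212 + I)/(2*I))
(-4723 + u(178))/(20128 - 40535) = (-4723 + (½)*(-212 + 178)/178)/(20128 - 40535) = (-4723 + (½)*(1/178)*(-34))/(-20407) = (-4723 - 17/178)*(-1/20407) = -840711/178*(-1/20407) = 840711/3632446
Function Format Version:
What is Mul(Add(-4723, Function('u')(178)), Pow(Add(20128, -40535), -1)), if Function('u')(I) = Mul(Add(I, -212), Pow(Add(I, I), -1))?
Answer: Rational(840711, 3632446) ≈ 0.23144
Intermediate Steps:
Function('u')(I) = Mul(Rational(1, 2), Pow(I, -1), Add(-212, I)) (Function('u')(I) = Mul(Add(-212, I), Pow(Mul(2, I), -1)) = Mul(Add(-212, I), Mul(Rational(1, 2), Pow(I, -1))) = Mul(Rational(1, 2), Pow(I, -1), Add(-212, I)))
Mul(Add(-4723, Function('u')(178)), Pow(Add(20128, -40535), -1)) = Mul(Add(-4723, Mul(Rational(1, 2), Pow(178, -1), Add(-212, 178))), Pow(Add(20128, -40535), -1)) = Mul(Add(-4723, Mul(Rational(1, 2), Rational(1, 178), -34)), Pow(-20407, -1)) = Mul(Add(-4723, Rational(-17, 178)), Rational(-1, 20407)) = Mul(Rational(-840711, 178), Rational(-1, 20407)) = Rational(840711, 3632446)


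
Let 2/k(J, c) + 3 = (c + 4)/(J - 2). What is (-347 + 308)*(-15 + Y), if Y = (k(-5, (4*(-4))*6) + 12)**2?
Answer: -26299299/5041 ≈ -5217.1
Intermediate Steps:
k(J, c) = 2/(-3 + (4 + c)/(-2 + J)) (k(J, c) = 2/(-3 + (c + 4)/(J - 2)) = 2/(-3 + (4 + c)/(-2 + J)))
Y = 749956/5041 (Y = (2*(-2 - 5)/(10 + (4*(-4))*6 - 3*(-5)) + 12)**2 = (2*(-7)/(10 - 16*6 + 15) + 12)**2 = (2*(-7)/(10 - 96 + 15) + 12)**2 = (2*(-7)/(-71) + 12)**2 = (2*(-1/71)*(-7) + 12)**2 = (14/71 + 12)**2 = (866/71)**2 = 749956/5041 ≈ 148.77)
(-347 + 308)*(-15 + Y) = (-347 + 308)*(-15 + 749956/5041) = -39*674341/5041 = -26299299/5041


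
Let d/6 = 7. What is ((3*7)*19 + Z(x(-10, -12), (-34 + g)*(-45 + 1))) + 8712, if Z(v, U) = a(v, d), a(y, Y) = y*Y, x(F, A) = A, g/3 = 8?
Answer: 8607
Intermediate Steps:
d = 42 (d = 6*7 = 42)
g = 24 (g = 3*8 = 24)
a(y, Y) = Y*y
Z(v, U) = 42*v
((3*7)*19 + Z(x(-10, -12), (-34 + g)*(-45 + 1))) + 8712 = ((3*7)*19 + 42*(-12)) + 8712 = (21*19 - 504) + 8712 = (399 - 504) + 8712 = -105 + 8712 = 8607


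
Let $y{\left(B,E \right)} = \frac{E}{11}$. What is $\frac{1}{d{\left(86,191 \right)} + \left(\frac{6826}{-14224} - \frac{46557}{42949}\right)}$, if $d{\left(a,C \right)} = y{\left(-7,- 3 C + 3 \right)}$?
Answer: $- \frac{3359986168}{179363055691} \approx -0.018733$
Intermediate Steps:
$y{\left(B,E \right)} = \frac{E}{11}$ ($y{\left(B,E \right)} = E \frac{1}{11} = \frac{E}{11}$)
$d{\left(a,C \right)} = \frac{3}{11} - \frac{3 C}{11}$ ($d{\left(a,C \right)} = \frac{- 3 C + 3}{11} = \frac{3 - 3 C}{11} = \frac{3}{11} - \frac{3 C}{11}$)
$\frac{1}{d{\left(86,191 \right)} + \left(\frac{6826}{-14224} - \frac{46557}{42949}\right)} = \frac{1}{\left(\frac{3}{11} - \frac{573}{11}\right) + \left(\frac{6826}{-14224} - \frac{46557}{42949}\right)} = \frac{1}{\left(\frac{3}{11} - \frac{573}{11}\right) + \left(6826 \left(- \frac{1}{14224}\right) - \frac{46557}{42949}\right)} = \frac{1}{- \frac{570}{11} - \frac{477698321}{305453288}} = \frac{1}{- \frac{179363055691}{3359986168}} = - \frac{3359986168}{179363055691}$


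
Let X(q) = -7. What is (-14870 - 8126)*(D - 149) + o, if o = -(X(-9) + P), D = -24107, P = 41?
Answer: 557790942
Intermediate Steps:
o = -34 (o = -(-7 + 41) = -1*34 = -34)
(-14870 - 8126)*(D - 149) + o = (-14870 - 8126)*(-24107 - 149) - 34 = -22996*(-24256) - 34 = 557790976 - 34 = 557790942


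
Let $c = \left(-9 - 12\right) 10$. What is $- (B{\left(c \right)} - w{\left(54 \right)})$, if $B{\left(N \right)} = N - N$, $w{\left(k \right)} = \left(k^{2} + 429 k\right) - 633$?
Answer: $25449$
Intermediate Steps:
$c = -210$ ($c = \left(-21\right) 10 = -210$)
$w{\left(k \right)} = -633 + k^{2} + 429 k$
$B{\left(N \right)} = 0$
$- (B{\left(c \right)} - w{\left(54 \right)}) = - (0 - \left(-633 + 54^{2} + 429 \cdot 54\right)) = - (0 - \left(-633 + 2916 + 23166\right)) = - (0 - 25449) = \left(-1\right) \left(-25449\right) = 25449$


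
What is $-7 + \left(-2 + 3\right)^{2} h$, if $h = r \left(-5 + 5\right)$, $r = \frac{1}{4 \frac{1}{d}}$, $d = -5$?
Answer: $-7$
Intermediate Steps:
$r = - \frac{5}{4}$ ($r = \frac{1}{4 \frac{1}{-5}} = \frac{1}{4 \left(- \frac{1}{5}\right)} = \frac{1}{- \frac{4}{5}} = - \frac{5}{4} \approx -1.25$)
$h = 0$ ($h = - \frac{5 \left(-5 + 5\right)}{4} = \left(- \frac{5}{4}\right) 0 = 0$)
$-7 + \left(-2 + 3\right)^{2} h = -7 + \left(-2 + 3\right)^{2} \cdot 0 = -7 + 1^{2} \cdot 0 = -7 + 1 \cdot 0 = -7 + 0 = -7$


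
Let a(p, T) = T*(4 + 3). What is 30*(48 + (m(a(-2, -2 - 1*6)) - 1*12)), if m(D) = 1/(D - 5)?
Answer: 65850/61 ≈ 1079.5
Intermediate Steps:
a(p, T) = 7*T (a(p, T) = T*7 = 7*T)
m(D) = 1/(-5 + D)
30*(48 + (m(a(-2, -2 - 1*6)) - 1*12)) = 30*(48 + (1/(-5 + 7*(-2 - 1*6)) - 1*12)) = 30*(48 + (1/(-5 + 7*(-2 - 6)) - 12)) = 30*(48 + (1/(-5 + 7*(-8)) - 12)) = 30*(48 + (1/(-5 - 56) - 12)) = 30*(48 + (1/(-61) - 12)) = 30*(48 + (-1/61 - 12)) = 30*(48 - 733/61) = 30*(2195/61) = 65850/61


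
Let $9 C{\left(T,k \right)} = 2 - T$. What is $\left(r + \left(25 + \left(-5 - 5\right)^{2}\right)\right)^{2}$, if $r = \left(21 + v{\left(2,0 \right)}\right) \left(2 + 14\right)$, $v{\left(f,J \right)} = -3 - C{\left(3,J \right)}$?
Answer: $\frac{13935289}{81} \approx 1.7204 \cdot 10^{5}$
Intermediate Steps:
$C{\left(T,k \right)} = \frac{2}{9} - \frac{T}{9}$ ($C{\left(T,k \right)} = \frac{2 - T}{9} = \frac{2}{9} - \frac{T}{9}$)
$v{\left(f,J \right)} = - \frac{26}{9}$ ($v{\left(f,J \right)} = -3 - \left(\frac{2}{9} - \frac{1}{3}\right) = -3 - - \frac{1}{9} = -3 + \frac{1}{9} = - \frac{26}{9}$)
$r = \frac{2608}{9}$ ($r = \left(21 - \frac{26}{9}\right) \left(2 + 14\right) = \frac{163}{9} \cdot 16 = \frac{2608}{9} \approx 289.78$)
$\left(r + \left(25 + \left(-5 - 5\right)^{2}\right)\right)^{2} = \left(\frac{2608}{9} + \left(25 + \left(-5 - 5\right)^{2}\right)\right)^{2} = \left(\frac{2608}{9} + \left(25 + \left(-10\right)^{2}\right)\right)^{2} = \left(\frac{2608}{9} + \left(25 + 100\right)\right)^{2} = \left(\frac{2608}{9} + 125\right)^{2} = \left(\frac{3733}{9}\right)^{2} = \frac{13935289}{81}$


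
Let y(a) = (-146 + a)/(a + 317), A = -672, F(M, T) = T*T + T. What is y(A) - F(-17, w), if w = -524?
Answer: -97287642/355 ≈ -2.7405e+5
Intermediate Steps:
F(M, T) = T + T² (F(M, T) = T² + T = T + T²)
y(a) = (-146 + a)/(317 + a)
y(A) - F(-17, w) = (-146 - 672)/(317 - 672) - (-524)*(1 - 524) = -818/(-355) - (-524)*(-523) = -1/355*(-818) - 1*274052 = 818/355 - 274052 = -97287642/355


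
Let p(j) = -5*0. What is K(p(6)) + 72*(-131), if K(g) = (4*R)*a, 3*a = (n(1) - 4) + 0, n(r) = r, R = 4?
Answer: -9448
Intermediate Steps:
p(j) = 0
a = -1 (a = ((1 - 4) + 0)/3 = (-3 + 0)/3 = (1/3)*(-3) = -1)
K(g) = -16 (K(g) = (4*4)*(-1) = 16*(-1) = -16)
K(p(6)) + 72*(-131) = -16 + 72*(-131) = -16 - 9432 = -9448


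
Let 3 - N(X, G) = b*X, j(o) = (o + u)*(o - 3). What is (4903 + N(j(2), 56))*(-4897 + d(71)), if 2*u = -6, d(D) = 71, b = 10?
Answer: -23628096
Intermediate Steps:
u = -3 (u = (½)*(-6) = -3)
j(o) = (-3 + o)² (j(o) = (o - 3)*(o - 3) = (-3 + o)*(-3 + o) = (-3 + o)²)
N(X, G) = 3 - 10*X
(4903 + N(j(2), 56))*(-4897 + d(71)) = (4903 + (3 - 10*(9 + 2² - 6*2)))*(-4897 + 71) = (4903 + (3 - 10*(9 + 4 - 12)))*(-4826) = (4903 + (3 - 10*1))*(-4826) = (4903 + (3 - 10))*(-4826) = (4903 - 7)*(-4826) = 4896*(-4826) = -23628096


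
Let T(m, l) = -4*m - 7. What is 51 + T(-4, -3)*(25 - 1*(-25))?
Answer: 501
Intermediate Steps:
T(m, l) = -7 - 4*m
51 + T(-4, -3)*(25 - 1*(-25)) = 51 + (-7 - 4*(-4))*(25 - 1*(-25)) = 51 + (-7 + 16)*(25 + 25) = 51 + 9*50 = 51 + 450 = 501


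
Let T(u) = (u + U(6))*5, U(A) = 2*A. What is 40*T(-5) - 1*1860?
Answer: -460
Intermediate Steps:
T(u) = 60 + 5*u (T(u) = (u + 2*6)*5 = (u + 12)*5 = (12 + u)*5 = 60 + 5*u)
40*T(-5) - 1*1860 = 40*(60 + 5*(-5)) - 1*1860 = 40*(60 - 25) - 1860 = 40*35 - 1860 = 1400 - 1860 = -460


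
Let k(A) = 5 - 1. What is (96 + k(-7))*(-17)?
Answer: -1700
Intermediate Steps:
k(A) = 4
(96 + k(-7))*(-17) = (96 + 4)*(-17) = 100*(-17) = -1700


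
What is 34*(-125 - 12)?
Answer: -4658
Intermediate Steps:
34*(-125 - 12) = 34*(-137) = -4658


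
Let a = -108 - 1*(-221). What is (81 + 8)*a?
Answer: 10057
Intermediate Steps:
a = 113 (a = -108 + 221 = 113)
(81 + 8)*a = (81 + 8)*113 = 89*113 = 10057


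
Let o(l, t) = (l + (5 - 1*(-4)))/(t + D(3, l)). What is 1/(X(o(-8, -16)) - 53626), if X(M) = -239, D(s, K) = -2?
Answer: -1/53865 ≈ -1.8565e-5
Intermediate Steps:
o(l, t) = (9 + l)/(-2 + t) (o(l, t) = (l + (5 - 1*(-4)))/(t - 2) = (l + (5 + 4))/(-2 + t) = (l + 9)/(-2 + t) = (9 + l)/(-2 + t))
1/(X(o(-8, -16)) - 53626) = 1/(-239 - 53626) = 1/(-53865) = -1/53865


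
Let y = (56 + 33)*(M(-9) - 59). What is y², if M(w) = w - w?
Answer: 27573001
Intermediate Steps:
M(w) = 0
y = -5251 (y = (56 + 33)*(0 - 59) = 89*(-59) = -5251)
y² = (-5251)² = 27573001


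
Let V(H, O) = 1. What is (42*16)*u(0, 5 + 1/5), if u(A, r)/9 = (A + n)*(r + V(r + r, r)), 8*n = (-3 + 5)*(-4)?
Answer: -187488/5 ≈ -37498.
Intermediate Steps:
n = -1 (n = ((-3 + 5)*(-4))/8 = (2*(-4))/8 = (1/8)*(-8) = -1)
u(A, r) = 9*(1 + r)*(-1 + A) (u(A, r) = 9*((A - 1)*(r + 1)) = 9*((-1 + A)*(1 + r)) = 9*((1 + r)*(-1 + A)) = 9*(1 + r)*(-1 + A))
(42*16)*u(0, 5 + 1/5) = (42*16)*(-9 - 9*(5 + 1/5) + 9*0 + 9*0*(5 + 1/5)) = 672*(-9 - 9*(5 + 1/5) + 0 + 9*0*(5 + 1/5)) = 672*(-9 - 9*26/5 + 0 + 9*0*(26/5)) = 672*(-9 - 234/5 + 0 + 0) = 672*(-279/5) = -187488/5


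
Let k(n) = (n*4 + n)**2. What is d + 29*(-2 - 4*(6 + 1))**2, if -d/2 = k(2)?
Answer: 25900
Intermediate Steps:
k(n) = 25*n**2 (k(n) = (4*n + n)**2 = (5*n)**2 = 25*n**2)
d = -200 (d = -50*2**2 = -50*4 = -2*100 = -200)
d + 29*(-2 - 4*(6 + 1))**2 = -200 + 29*(-2 - 4*(6 + 1))**2 = -200 + 29*(-2 - 4*7)**2 = -200 + 29*(-2 - 28)**2 = -200 + 29*(-30)**2 = -200 + 29*900 = -200 + 26100 = 25900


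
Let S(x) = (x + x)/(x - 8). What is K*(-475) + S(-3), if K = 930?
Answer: -4859244/11 ≈ -4.4175e+5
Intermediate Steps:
S(x) = 2*x/(-8 + x) (S(x) = (2*x)/(-8 + x) = 2*x/(-8 + x))
K*(-475) + S(-3) = 930*(-475) + 2*(-3)/(-8 - 3) = -441750 + 2*(-3)/(-11) = -441750 + 2*(-3)*(-1/11) = -441750 + 6/11 = -4859244/11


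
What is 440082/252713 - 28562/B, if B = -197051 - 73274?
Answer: 126183155356/68314641725 ≈ 1.8471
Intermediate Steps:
B = -270325
440082/252713 - 28562/B = 440082/252713 - 28562/(-270325) = 440082*(1/252713) - 28562*(-1/270325) = 440082/252713 + 28562/270325 = 126183155356/68314641725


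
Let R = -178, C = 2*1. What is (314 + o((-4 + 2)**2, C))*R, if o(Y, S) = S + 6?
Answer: -57316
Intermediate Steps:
C = 2
o(Y, S) = 6 + S
(314 + o((-4 + 2)**2, C))*R = (314 + (6 + 2))*(-178) = (314 + 8)*(-178) = 322*(-178) = -57316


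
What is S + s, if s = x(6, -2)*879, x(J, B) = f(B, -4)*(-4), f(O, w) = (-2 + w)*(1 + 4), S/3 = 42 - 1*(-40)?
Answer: 105726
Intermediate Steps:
S = 246 (S = 3*(42 - 1*(-40)) = 3*(42 + 40) = 3*82 = 246)
f(O, w) = -10 + 5*w (f(O, w) = (-2 + w)*5 = -10 + 5*w)
x(J, B) = 120 (x(J, B) = (-10 + 5*(-4))*(-4) = (-10 - 20)*(-4) = -30*(-4) = 120)
s = 105480 (s = 120*879 = 105480)
S + s = 246 + 105480 = 105726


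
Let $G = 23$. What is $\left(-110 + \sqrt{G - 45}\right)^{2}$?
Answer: $\left(110 - i \sqrt{22}\right)^{2} \approx 12078.0 - 1031.9 i$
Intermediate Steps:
$\left(-110 + \sqrt{G - 45}\right)^{2} = \left(-110 + \sqrt{23 - 45}\right)^{2} = \left(-110 + \sqrt{-22}\right)^{2} = \left(-110 + i \sqrt{22}\right)^{2}$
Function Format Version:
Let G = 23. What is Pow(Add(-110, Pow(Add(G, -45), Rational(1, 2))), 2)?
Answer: Pow(Add(110, Mul(-1, I, Pow(22, Rational(1, 2)))), 2) ≈ Add(12078., Mul(-1031.9, I))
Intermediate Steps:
Pow(Add(-110, Pow(Add(G, -45), Rational(1, 2))), 2) = Pow(Add(-110, Pow(Add(23, -45), Rational(1, 2))), 2) = Pow(Add(-110, Pow(-22, Rational(1, 2))), 2) = Pow(Add(-110, Mul(I, Pow(22, Rational(1, 2)))), 2)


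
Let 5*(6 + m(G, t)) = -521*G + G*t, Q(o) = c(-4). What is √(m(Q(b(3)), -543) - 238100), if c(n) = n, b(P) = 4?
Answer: I*√5931370/5 ≈ 487.09*I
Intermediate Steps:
Q(o) = -4
m(G, t) = -6 - 521*G/5 + G*t/5 (m(G, t) = -6 + (-521*G + G*t)/5 = -6 + (-521*G/5 + G*t/5) = -6 - 521*G/5 + G*t/5)
√(m(Q(b(3)), -543) - 238100) = √((-6 - 521/5*(-4) + (⅕)*(-4)*(-543)) - 238100) = √((-6 + 2084/5 + 2172/5) - 238100) = √(4226/5 - 238100) = √(-1186274/5) = I*√5931370/5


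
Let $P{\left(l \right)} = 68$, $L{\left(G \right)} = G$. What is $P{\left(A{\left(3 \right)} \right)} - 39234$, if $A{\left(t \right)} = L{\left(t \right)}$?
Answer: $-39166$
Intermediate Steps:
$A{\left(t \right)} = t$
$P{\left(A{\left(3 \right)} \right)} - 39234 = 68 - 39234 = -39166$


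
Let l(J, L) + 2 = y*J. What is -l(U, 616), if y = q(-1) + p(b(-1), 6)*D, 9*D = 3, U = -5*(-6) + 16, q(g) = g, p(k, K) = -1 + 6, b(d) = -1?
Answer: -86/3 ≈ -28.667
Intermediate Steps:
p(k, K) = 5
U = 46 (U = 30 + 16 = 46)
D = ⅓ (D = (⅑)*3 = ⅓ ≈ 0.33333)
y = ⅔ (y = -1 + 5*(⅓) = -1 + 5/3 = ⅔ ≈ 0.66667)
l(J, L) = -2 + 2*J/3
-l(U, 616) = -(-2 + (⅔)*46) = -(-2 + 92/3) = -1*86/3 = -86/3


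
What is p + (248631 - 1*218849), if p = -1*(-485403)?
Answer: 515185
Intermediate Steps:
p = 485403
p + (248631 - 1*218849) = 485403 + (248631 - 1*218849) = 485403 + (248631 - 218849) = 485403 + 29782 = 515185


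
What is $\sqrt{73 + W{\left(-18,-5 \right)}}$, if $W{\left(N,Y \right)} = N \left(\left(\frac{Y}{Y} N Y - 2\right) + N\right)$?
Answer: $i \sqrt{1187} \approx 34.453 i$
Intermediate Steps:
$W{\left(N,Y \right)} = N \left(-2 + N + N Y\right)$ ($W{\left(N,Y \right)} = N \left(\left(1 N Y - 2\right) + N\right) = N \left(\left(N Y - 2\right) + N\right) = N \left(\left(-2 + N Y\right) + N\right) = N \left(-2 + N + N Y\right)$)
$\sqrt{73 + W{\left(-18,-5 \right)}} = \sqrt{73 - 18 \left(-2 - 18 - -90\right)} = \sqrt{73 - 18 \left(-2 - 18 + 90\right)} = \sqrt{73 - 1260} = \sqrt{-1187} = i \sqrt{1187}$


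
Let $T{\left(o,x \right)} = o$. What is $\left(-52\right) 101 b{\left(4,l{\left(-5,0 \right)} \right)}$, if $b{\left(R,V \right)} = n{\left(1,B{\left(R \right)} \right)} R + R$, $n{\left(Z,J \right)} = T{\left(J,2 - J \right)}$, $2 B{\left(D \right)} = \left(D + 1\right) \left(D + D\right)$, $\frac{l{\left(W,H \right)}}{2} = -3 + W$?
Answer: $-441168$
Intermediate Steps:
$l{\left(W,H \right)} = -6 + 2 W$ ($l{\left(W,H \right)} = 2 \left(-3 + W\right) = -6 + 2 W$)
$B{\left(D \right)} = D \left(1 + D\right)$ ($B{\left(D \right)} = \frac{\left(D + 1\right) \left(D + D\right)}{2} = \frac{\left(1 + D\right) 2 D}{2} = \frac{2 D \left(1 + D\right)}{2} = D \left(1 + D\right)$)
$n{\left(Z,J \right)} = J$
$b{\left(R,V \right)} = R + R^{2} \left(1 + R\right)$ ($b{\left(R,V \right)} = R \left(1 + R\right) R + R = R^{2} \left(1 + R\right) + R = R + R^{2} \left(1 + R\right)$)
$\left(-52\right) 101 b{\left(4,l{\left(-5,0 \right)} \right)} = \left(-52\right) 101 \cdot 4 \left(1 + 4 \left(1 + 4\right)\right) = - 5252 \cdot 4 \left(1 + 4 \cdot 5\right) = - 5252 \cdot 4 \left(1 + 20\right) = - 5252 \cdot 4 \cdot 21 = \left(-5252\right) 84 = -441168$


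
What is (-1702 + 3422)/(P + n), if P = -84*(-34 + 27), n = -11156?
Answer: -215/1321 ≈ -0.16276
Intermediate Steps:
P = 588 (P = -84*(-7) = 588)
(-1702 + 3422)/(P + n) = (-1702 + 3422)/(588 - 11156) = 1720/(-10568) = 1720*(-1/10568) = -215/1321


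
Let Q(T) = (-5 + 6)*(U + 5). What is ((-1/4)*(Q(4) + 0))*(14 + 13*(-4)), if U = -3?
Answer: 19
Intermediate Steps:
Q(T) = 2 (Q(T) = (-5 + 6)*(-3 + 5) = 1*2 = 2)
((-1/4)*(Q(4) + 0))*(14 + 13*(-4)) = ((-1/4)*(2 + 0))*(14 + 13*(-4)) = (-1*1/4*2)*(14 - 52) = -1/4*2*(-38) = -1/2*(-38) = 19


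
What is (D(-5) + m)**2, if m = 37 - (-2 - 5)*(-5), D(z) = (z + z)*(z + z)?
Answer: 10404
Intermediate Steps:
D(z) = 4*z**2 (D(z) = (2*z)*(2*z) = 4*z**2)
m = 2 (m = 37 - (-7)*(-5) = 37 - 1*35 = 37 - 35 = 2)
(D(-5) + m)**2 = (4*(-5)**2 + 2)**2 = (4*25 + 2)**2 = (100 + 2)**2 = 102**2 = 10404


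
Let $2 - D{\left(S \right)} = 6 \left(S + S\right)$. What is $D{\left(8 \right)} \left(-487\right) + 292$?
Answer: $46070$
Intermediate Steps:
$D{\left(S \right)} = 2 - 12 S$ ($D{\left(S \right)} = 2 - 6 \left(S + S\right) = 2 - 6 \cdot 2 S = 2 - 12 S$)
$D{\left(8 \right)} \left(-487\right) + 292 = \left(2 - 96\right) \left(-487\right) + 292 = \left(-94\right) \left(-487\right) + 292 = 45778 + 292 = 46070$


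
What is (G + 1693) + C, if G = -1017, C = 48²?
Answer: 2980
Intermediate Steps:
C = 2304
(G + 1693) + C = (-1017 + 1693) + 2304 = 676 + 2304 = 2980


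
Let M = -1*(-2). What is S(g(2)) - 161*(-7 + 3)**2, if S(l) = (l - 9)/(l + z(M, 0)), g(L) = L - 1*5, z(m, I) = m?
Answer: -2564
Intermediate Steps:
M = 2
g(L) = -5 + L (g(L) = L - 5 = -5 + L)
S(l) = (-9 + l)/(2 + l) (S(l) = (l - 9)/(l + 2) = (-9 + l)/(2 + l))
S(g(2)) - 161*(-7 + 3)**2 = (-9 + (-5 + 2))/(2 + (-5 + 2)) - 161*(-7 + 3)**2 = (-9 - 3)/(2 - 3) - 161*(-4)**2 = -12/(-1) - 161*16 = -1*(-12) - 2576 = 12 - 2576 = -2564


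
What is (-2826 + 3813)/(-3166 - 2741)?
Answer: -329/1969 ≈ -0.16709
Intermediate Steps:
(-2826 + 3813)/(-3166 - 2741) = 987/(-5907) = 987*(-1/5907) = -329/1969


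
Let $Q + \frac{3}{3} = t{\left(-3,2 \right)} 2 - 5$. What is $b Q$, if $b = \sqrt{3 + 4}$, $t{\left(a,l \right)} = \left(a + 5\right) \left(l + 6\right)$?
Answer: $26 \sqrt{7} \approx 68.79$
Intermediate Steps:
$t{\left(a,l \right)} = \left(5 + a\right) \left(6 + l\right)$
$Q = 26$ ($Q = -1 - \left(5 - \left(30 + 5 \cdot 2 + 6 \left(-3\right) - 6\right) 2\right) = -1 - \left(5 - \left(30 + 10 - 18 - 6\right) 2\right) = -1 + \left(16 \cdot 2 - 5\right) = -1 + \left(32 - 5\right) = -1 + 27 = 26$)
$b = \sqrt{7} \approx 2.6458$
$b Q = \sqrt{7} \cdot 26 = 26 \sqrt{7}$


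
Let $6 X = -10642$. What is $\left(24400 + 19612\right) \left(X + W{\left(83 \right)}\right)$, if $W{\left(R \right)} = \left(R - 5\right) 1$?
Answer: $- \frac{223889044}{3} \approx -7.463 \cdot 10^{7}$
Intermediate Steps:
$X = - \frac{5321}{3}$ ($X = \frac{1}{6} \left(-10642\right) = - \frac{5321}{3} \approx -1773.7$)
$W{\left(R \right)} = -5 + R$ ($W{\left(R \right)} = \left(-5 + R\right) 1 = -5 + R$)
$\left(24400 + 19612\right) \left(X + W{\left(83 \right)}\right) = \left(24400 + 19612\right) \left(- \frac{5321}{3} + \left(-5 + 83\right)\right) = 44012 \left(- \frac{5321}{3} + 78\right) = 44012 \left(- \frac{5087}{3}\right) = - \frac{223889044}{3}$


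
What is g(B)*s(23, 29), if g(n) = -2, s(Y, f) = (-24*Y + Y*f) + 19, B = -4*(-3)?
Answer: -268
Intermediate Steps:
B = 12
s(Y, f) = 19 - 24*Y + Y*f
g(B)*s(23, 29) = -2*(19 - 24*23 + 23*29) = -2*(19 - 552 + 667) = -2*134 = -268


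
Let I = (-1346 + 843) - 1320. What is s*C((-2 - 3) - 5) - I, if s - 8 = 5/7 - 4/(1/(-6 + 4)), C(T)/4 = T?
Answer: 8081/7 ≈ 1154.4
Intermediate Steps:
C(T) = 4*T
s = 117/7 (s = 8 + (5/7 - 4/(1/(-6 + 4))) = 8 + (5*(⅐) - 4/(1/(-2))) = 8 + (5/7 - 4/(-½)) = 8 + (5/7 - 4*(-2)) = 8 + (5/7 + 8) = 8 + 61/7 = 117/7 ≈ 16.714)
I = -1823 (I = -503 - 1320 = -1823)
s*C((-2 - 3) - 5) - I = 117*(4*((-2 - 3) - 5))/7 - 1*(-1823) = 117*(4*(-5 - 5))/7 + 1823 = 117*(4*(-10))/7 + 1823 = (117/7)*(-40) + 1823 = -4680/7 + 1823 = 8081/7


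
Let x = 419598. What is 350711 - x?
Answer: -68887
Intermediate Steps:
350711 - x = 350711 - 1*419598 = 350711 - 419598 = -68887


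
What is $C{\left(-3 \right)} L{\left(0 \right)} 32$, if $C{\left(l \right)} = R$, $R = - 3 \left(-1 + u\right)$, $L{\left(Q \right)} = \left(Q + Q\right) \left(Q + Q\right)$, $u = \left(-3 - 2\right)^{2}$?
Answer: $0$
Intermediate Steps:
$u = 25$ ($u = \left(-5\right)^{2} = 25$)
$L{\left(Q \right)} = 4 Q^{2}$ ($L{\left(Q \right)} = 2 Q 2 Q = 4 Q^{2}$)
$R = -72$ ($R = - 3 \left(-1 + 25\right) = \left(-3\right) 24 = -72$)
$C{\left(l \right)} = -72$
$C{\left(-3 \right)} L{\left(0 \right)} 32 = - 72 \cdot 4 \cdot 0^{2} \cdot 32 = - 72 \cdot 4 \cdot 0 \cdot 32 = \left(-72\right) 0 \cdot 32 = 0 \cdot 32 = 0$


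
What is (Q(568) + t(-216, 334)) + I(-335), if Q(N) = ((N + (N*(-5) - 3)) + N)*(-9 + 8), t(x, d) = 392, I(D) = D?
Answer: 1764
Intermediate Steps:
Q(N) = 3 + 3*N (Q(N) = ((N + (-5*N - 3)) + N)*(-1) = ((N + (-3 - 5*N)) + N)*(-1) = ((-3 - 4*N) + N)*(-1) = (-3 - 3*N)*(-1) = 3 + 3*N)
(Q(568) + t(-216, 334)) + I(-335) = ((3 + 3*568) + 392) - 335 = ((3 + 1704) + 392) - 335 = (1707 + 392) - 335 = 2099 - 335 = 1764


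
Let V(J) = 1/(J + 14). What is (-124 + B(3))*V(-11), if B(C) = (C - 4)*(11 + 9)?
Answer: -48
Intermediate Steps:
B(C) = -80 + 20*C (B(C) = (-4 + C)*20 = -80 + 20*C)
V(J) = 1/(14 + J)
(-124 + B(3))*V(-11) = (-124 + (-80 + 20*3))/(14 - 11) = (-124 + (-80 + 60))/3 = (-124 - 20)*(1/3) = -144*1/3 = -48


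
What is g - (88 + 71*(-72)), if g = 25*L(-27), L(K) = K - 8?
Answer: 4149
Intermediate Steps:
L(K) = -8 + K
g = -875 (g = 25*(-8 - 27) = 25*(-35) = -875)
g - (88 + 71*(-72)) = -875 - (88 + 71*(-72)) = -875 - (88 - 5112) = -875 - 1*(-5024) = -875 + 5024 = 4149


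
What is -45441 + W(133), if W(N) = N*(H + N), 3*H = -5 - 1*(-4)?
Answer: -83389/3 ≈ -27796.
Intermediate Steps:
H = -1/3 (H = (-5 - 1*(-4))/3 = (-5 + 4)/3 = (1/3)*(-1) = -1/3 ≈ -0.33333)
W(N) = N*(-1/3 + N)
-45441 + W(133) = -45441 + 133*(-1/3 + 133) = -45441 + 133*(398/3) = -45441 + 52934/3 = -83389/3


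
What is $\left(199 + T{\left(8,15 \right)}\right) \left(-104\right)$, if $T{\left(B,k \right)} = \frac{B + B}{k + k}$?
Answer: $- \frac{311272}{15} \approx -20751.0$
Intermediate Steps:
$T{\left(B,k \right)} = \frac{B}{k}$ ($T{\left(B,k \right)} = \frac{2 B}{2 k} = 2 B \frac{1}{2 k} = \frac{B}{k}$)
$\left(199 + T{\left(8,15 \right)}\right) \left(-104\right) = \left(199 + \frac{8}{15}\right) \left(-104\right) = \frac{2993}{15} \left(-104\right) = - \frac{311272}{15}$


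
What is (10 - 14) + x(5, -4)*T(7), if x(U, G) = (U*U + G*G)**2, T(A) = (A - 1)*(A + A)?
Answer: 141200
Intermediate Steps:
T(A) = 2*A*(-1 + A) (T(A) = (-1 + A)*(2*A) = 2*A*(-1 + A))
x(U, G) = (G**2 + U**2)**2 (x(U, G) = (U**2 + G**2)**2 = (G**2 + U**2)**2)
(10 - 14) + x(5, -4)*T(7) = (10 - 14) + ((-4)**2 + 5**2)**2*(2*7*(-1 + 7)) = -4 + (16 + 25)**2*(2*7*6) = -4 + 41**2*84 = -4 + 1681*84 = -4 + 141204 = 141200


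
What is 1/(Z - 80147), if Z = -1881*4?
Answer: -1/87671 ≈ -1.1406e-5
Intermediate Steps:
Z = -7524
1/(Z - 80147) = 1/(-7524 - 80147) = 1/(-87671) = -1/87671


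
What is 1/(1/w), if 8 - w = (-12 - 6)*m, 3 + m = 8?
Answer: 98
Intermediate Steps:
m = 5 (m = -3 + 8 = 5)
w = 98 (w = 8 - (-12 - 6)*5 = 8 - (-18)*5 = 8 - 1*(-90) = 8 + 90 = 98)
1/(1/w) = 1/(1/98) = 98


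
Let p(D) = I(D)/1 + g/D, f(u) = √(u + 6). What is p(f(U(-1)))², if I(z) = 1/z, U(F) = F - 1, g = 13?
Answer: 49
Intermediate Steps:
U(F) = -1 + F
f(u) = √(6 + u)
p(D) = 14/D (p(D) = 1/(D*1) + 13/D = 1/D + 13/D = 14/D)
p(f(U(-1)))² = (14/(√(6 + (-1 - 1))))² = (14/(√(6 - 2)))² = (14/(√4))² = (14/2)² = (14*(½))² = 7² = 49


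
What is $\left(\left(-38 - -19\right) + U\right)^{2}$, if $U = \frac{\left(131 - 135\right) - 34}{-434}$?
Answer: $\frac{16842816}{47089} \approx 357.68$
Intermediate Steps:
$U = \frac{19}{217}$ ($U = \left(-4 - 34\right) \left(- \frac{1}{434}\right) = \left(-38\right) \left(- \frac{1}{434}\right) = \frac{19}{217} \approx 0.087558$)
$\left(\left(-38 - -19\right) + U\right)^{2} = \left(\left(-38 - -19\right) + \frac{19}{217}\right)^{2} = \left(\left(-38 + 19\right) + \frac{19}{217}\right)^{2} = \left(-19 + \frac{19}{217}\right)^{2} = \left(- \frac{4104}{217}\right)^{2} = \frac{16842816}{47089}$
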